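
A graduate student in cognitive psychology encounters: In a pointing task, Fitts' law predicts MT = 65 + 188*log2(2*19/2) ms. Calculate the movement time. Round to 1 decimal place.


MT = 65 + 188 * log2(2*19/2)
2D/W = 19.0
log2(19.0) = 4.2479
MT = 65 + 188 * 4.2479
= 863.6 ms


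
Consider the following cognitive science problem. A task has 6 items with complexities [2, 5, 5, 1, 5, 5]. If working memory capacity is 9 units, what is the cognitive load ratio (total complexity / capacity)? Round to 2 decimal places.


Total complexity = 2 + 5 + 5 + 1 + 5 + 5 = 23
Load = total / capacity = 23 / 9
= 2.56


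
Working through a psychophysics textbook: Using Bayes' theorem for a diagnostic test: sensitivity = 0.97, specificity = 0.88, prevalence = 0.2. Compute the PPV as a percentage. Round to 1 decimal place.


PPV = (sens * prev) / (sens * prev + (1-spec) * (1-prev))
Numerator = 0.97 * 0.2 = 0.194
P(positive and no disease) = (1 - spec) * (1 - prev) = (1 - 0.88) * (1 - 0.2) = 0.096
Denominator = 0.194 + 0.096 = 0.29
PPV = 0.194 / 0.29 = 0.668966
As percentage = 66.9


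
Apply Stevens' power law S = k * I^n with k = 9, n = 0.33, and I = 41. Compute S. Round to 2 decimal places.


S = 9 * 41^0.33
41^0.33 = 3.4058
S = 9 * 3.4058
= 30.65


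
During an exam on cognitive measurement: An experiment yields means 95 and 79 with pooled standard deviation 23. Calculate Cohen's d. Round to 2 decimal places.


Cohen's d = (M1 - M2) / S_pooled
= (95 - 79) / 23
= 16 / 23
= 0.70


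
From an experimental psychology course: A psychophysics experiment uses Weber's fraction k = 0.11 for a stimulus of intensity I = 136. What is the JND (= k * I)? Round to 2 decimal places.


JND = k * I
JND = 0.11 * 136
= 14.96


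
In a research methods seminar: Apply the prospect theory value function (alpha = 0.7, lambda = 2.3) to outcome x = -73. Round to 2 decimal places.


Since x = -73 < 0, use v(x) = -lambda*(-x)^alpha
(-x) = 73
73^0.7 = 20.1524
v(-73) = -2.3 * 20.1524
= -46.35


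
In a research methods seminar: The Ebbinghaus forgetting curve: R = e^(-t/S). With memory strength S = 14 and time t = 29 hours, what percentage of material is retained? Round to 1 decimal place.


R = e^(-t/S)
-t/S = -29/14 = -2.071429
R = e^(-2.071429) = 0.126006
Percentage = 0.126006 * 100
= 12.6


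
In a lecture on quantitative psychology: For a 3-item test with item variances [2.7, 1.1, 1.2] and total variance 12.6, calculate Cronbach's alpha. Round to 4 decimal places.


alpha = (k/(k-1)) * (1 - sum(s_i^2)/s_total^2)
sum(item variances) = 5.0
k/(k-1) = 3/2 = 1.5
1 - 5.0/12.6 = 1 - 0.396825 = 0.603175
alpha = 1.5 * 0.603175
= 0.9048


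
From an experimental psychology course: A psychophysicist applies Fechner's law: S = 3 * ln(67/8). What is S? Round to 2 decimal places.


S = 3 * ln(67/8)
I/I0 = 8.375
ln(8.375) = 2.1253
S = 3 * 2.1253
= 6.38


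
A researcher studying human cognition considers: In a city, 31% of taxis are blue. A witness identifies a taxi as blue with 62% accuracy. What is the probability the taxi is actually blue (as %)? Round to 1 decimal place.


P(blue | says blue) = P(says blue | blue)*P(blue) / [P(says blue | blue)*P(blue) + P(says blue | not blue)*P(not blue)]
Numerator = 0.62 * 0.31 = 0.1922
False identification = 0.38 * 0.69 = 0.2622
P = 0.1922 / (0.1922 + 0.2622)
= 0.1922 / 0.4544
As percentage = 42.3


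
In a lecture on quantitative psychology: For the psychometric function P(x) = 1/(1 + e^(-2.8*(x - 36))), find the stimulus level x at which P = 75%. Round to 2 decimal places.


At P = 0.75: 0.75 = 1/(1 + e^(-k*(x-x0)))
Solving: e^(-k*(x-x0)) = 1/3
x = x0 + ln(3)/k
ln(3) = 1.0986
x = 36 + 1.0986/2.8
= 36 + 0.3924
= 36.39


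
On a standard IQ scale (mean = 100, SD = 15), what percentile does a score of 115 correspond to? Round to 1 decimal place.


z = (IQ - mean) / SD
z = (115 - 100) / 15 = 1.0
Percentile = Phi(1.0) * 100
Phi(1.0) = 0.841345
= 84.1


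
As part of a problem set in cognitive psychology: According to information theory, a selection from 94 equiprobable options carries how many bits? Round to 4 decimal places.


H = log2(n)
H = log2(94)
= 6.5546


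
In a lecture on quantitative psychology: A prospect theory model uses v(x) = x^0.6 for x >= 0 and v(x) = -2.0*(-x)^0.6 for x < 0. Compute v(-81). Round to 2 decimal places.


Since x = -81 < 0, use v(x) = -lambda*(-x)^alpha
(-x) = 81
81^0.6 = 13.9666
v(-81) = -2.0 * 13.9666
= -27.93


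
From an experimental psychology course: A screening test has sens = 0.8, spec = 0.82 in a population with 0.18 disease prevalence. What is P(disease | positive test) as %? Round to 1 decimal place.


PPV = (sens * prev) / (sens * prev + (1-spec) * (1-prev))
Numerator = 0.8 * 0.18 = 0.144
P(positive and no disease) = (1 - spec) * (1 - prev) = (1 - 0.82) * (1 - 0.18) = 0.1476
Denominator = 0.144 + 0.1476 = 0.2916
PPV = 0.144 / 0.2916 = 0.493827
As percentage = 49.4


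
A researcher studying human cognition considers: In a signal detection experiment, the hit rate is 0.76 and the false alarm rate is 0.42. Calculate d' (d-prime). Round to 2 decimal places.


d' = z(HR) - z(FAR)
z(0.76) = 0.7063
z(0.42) = -0.2019
d' = 0.7063 - -0.2019
= 0.91


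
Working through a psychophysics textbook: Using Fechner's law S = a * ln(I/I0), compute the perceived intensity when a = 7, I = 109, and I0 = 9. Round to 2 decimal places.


S = 7 * ln(109/9)
I/I0 = 12.111111
ln(12.111111) = 2.4941
S = 7 * 2.4941
= 17.46


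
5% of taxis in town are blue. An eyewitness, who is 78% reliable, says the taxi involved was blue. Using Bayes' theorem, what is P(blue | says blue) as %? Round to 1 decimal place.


P(blue | says blue) = P(says blue | blue)*P(blue) / [P(says blue | blue)*P(blue) + P(says blue | not blue)*P(not blue)]
Numerator = 0.78 * 0.05 = 0.039
False identification = 0.22 * 0.95 = 0.209
P = 0.039 / (0.039 + 0.209)
= 0.039 / 0.248
As percentage = 15.7


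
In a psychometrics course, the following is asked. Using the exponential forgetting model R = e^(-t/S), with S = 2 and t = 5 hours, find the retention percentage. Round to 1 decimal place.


R = e^(-t/S)
-t/S = -5/2 = -2.5
R = e^(-2.5) = 0.082085
Percentage = 0.082085 * 100
= 8.2


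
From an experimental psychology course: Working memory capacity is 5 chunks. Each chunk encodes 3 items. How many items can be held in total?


Total items = chunks * items_per_chunk
= 5 * 3
= 15


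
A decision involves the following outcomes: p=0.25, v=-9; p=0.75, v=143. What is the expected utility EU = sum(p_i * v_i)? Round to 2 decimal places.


EU = sum(p_i * v_i)
0.25 * -9 = -2.25
0.75 * 143 = 107.25
EU = -2.25 + 107.25
= 105.00


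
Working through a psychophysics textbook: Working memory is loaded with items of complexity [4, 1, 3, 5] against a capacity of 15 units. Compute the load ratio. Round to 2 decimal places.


Total complexity = 4 + 1 + 3 + 5 = 13
Load = total / capacity = 13 / 15
= 0.87


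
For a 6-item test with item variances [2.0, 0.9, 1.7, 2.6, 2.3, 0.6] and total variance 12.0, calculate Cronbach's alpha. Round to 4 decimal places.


alpha = (k/(k-1)) * (1 - sum(s_i^2)/s_total^2)
sum(item variances) = 10.1
k/(k-1) = 6/5 = 1.2
1 - 10.1/12.0 = 1 - 0.841667 = 0.158333
alpha = 1.2 * 0.158333
= 0.1900


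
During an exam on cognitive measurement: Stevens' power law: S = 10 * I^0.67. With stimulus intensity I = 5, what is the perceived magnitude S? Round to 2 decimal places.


S = 10 * 5^0.67
5^0.67 = 2.9397
S = 10 * 2.9397
= 29.40


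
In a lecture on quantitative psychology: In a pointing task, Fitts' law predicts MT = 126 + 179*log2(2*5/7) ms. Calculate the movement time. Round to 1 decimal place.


MT = 126 + 179 * log2(2*5/7)
2D/W = 1.428571
log2(1.428571) = 0.5146
MT = 126 + 179 * 0.5146
= 218.1 ms


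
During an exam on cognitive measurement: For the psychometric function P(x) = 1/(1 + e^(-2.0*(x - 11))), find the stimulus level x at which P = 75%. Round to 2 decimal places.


At P = 0.75: 0.75 = 1/(1 + e^(-k*(x-x0)))
Solving: e^(-k*(x-x0)) = 1/3
x = x0 + ln(3)/k
ln(3) = 1.0986
x = 11 + 1.0986/2.0
= 11 + 0.5493
= 11.55


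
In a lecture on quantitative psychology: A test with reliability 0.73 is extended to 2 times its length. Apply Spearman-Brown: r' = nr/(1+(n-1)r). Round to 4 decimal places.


r_new = n*r / (1 + (n-1)*r)
Numerator = 2 * 0.73 = 1.46
Denominator = 1 + 1 * 0.73 = 1.73
r_new = 1.46 / 1.73
= 0.8439


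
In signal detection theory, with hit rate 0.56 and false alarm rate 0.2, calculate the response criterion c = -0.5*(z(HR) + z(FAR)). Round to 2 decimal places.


c = -0.5 * (z(HR) + z(FAR))
z(0.56) = 0.151
z(0.2) = -0.8416
c = -0.5 * (0.151 + -0.8416)
= -0.5 * -0.6906
= 0.35


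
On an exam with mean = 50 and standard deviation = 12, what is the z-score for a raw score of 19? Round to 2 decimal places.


z = (X - mu) / sigma
= (19 - 50) / 12
= -31 / 12
= -2.58


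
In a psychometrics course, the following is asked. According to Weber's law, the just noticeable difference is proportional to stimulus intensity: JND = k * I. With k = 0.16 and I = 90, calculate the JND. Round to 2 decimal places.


JND = k * I
JND = 0.16 * 90
= 14.40


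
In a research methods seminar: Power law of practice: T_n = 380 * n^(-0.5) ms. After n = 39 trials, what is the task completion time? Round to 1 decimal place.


T_n = 380 * 39^(-0.5)
39^(-0.5) = 0.160128
T_n = 380 * 0.160128
= 60.8 ms


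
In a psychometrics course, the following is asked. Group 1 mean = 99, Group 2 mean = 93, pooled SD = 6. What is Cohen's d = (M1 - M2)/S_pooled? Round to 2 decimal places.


Cohen's d = (M1 - M2) / S_pooled
= (99 - 93) / 6
= 6 / 6
= 1.00


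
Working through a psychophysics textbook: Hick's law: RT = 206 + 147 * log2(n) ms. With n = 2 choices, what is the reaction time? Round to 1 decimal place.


RT = 206 + 147 * log2(2)
log2(2) = 1.0
RT = 206 + 147 * 1.0
= 206 + 147.0
= 353.0 ms


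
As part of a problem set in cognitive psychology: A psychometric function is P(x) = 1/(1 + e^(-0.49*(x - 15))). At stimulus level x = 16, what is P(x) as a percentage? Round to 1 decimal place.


P(x) = 1/(1 + e^(-0.49*(16 - 15)))
Exponent = -0.49 * 1 = -0.49
e^(-0.49) = 0.612626
P = 1/(1 + 0.612626) = 0.620107
Percentage = 62.0


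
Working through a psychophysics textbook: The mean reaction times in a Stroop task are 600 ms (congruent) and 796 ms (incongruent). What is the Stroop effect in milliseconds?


Stroop effect = RT(incongruent) - RT(congruent)
= 796 - 600
= 196 ms


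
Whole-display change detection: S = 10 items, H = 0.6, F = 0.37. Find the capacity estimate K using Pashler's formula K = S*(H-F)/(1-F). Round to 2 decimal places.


K = S * (H - F) / (1 - F)
H - F = 0.23
1 - F = 0.63
K = 10 * 0.23 / 0.63
= 3.65


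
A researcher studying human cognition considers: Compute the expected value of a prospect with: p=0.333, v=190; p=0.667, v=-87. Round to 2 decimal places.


EU = sum(p_i * v_i)
0.333 * 190 = 63.27
0.667 * -87 = -58.029
EU = 63.27 + -58.029
= 5.24


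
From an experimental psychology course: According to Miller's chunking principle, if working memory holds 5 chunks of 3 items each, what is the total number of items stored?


Total items = chunks * items_per_chunk
= 5 * 3
= 15


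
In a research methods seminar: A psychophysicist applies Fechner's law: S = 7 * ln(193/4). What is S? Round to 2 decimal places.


S = 7 * ln(193/4)
I/I0 = 48.25
ln(48.25) = 3.8764
S = 7 * 3.8764
= 27.13


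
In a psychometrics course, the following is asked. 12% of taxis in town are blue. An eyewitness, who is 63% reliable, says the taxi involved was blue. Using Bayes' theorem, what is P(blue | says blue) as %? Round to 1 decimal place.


P(blue | says blue) = P(says blue | blue)*P(blue) / [P(says blue | blue)*P(blue) + P(says blue | not blue)*P(not blue)]
Numerator = 0.63 * 0.12 = 0.0756
False identification = 0.37 * 0.88 = 0.3256
P = 0.0756 / (0.0756 + 0.3256)
= 0.0756 / 0.4012
As percentage = 18.8


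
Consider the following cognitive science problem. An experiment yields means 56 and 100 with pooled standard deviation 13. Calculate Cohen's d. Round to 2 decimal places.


Cohen's d = (M1 - M2) / S_pooled
= (56 - 100) / 13
= -44 / 13
= -3.38


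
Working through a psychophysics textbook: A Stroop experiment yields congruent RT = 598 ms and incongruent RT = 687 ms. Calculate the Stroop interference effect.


Stroop effect = RT(incongruent) - RT(congruent)
= 687 - 598
= 89 ms


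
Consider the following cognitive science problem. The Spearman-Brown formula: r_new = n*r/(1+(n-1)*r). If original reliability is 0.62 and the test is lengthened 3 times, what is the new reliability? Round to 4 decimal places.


r_new = n*r / (1 + (n-1)*r)
Numerator = 3 * 0.62 = 1.86
Denominator = 1 + 2 * 0.62 = 2.24
r_new = 1.86 / 2.24
= 0.8304


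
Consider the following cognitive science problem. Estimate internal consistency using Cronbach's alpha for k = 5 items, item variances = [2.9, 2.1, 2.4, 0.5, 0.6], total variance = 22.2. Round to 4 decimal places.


alpha = (k/(k-1)) * (1 - sum(s_i^2)/s_total^2)
sum(item variances) = 8.5
k/(k-1) = 5/4 = 1.25
1 - 8.5/22.2 = 1 - 0.382883 = 0.617117
alpha = 1.25 * 0.617117
= 0.7714


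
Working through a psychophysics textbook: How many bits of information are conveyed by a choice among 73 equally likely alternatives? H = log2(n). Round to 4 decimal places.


H = log2(n)
H = log2(73)
= 6.1898


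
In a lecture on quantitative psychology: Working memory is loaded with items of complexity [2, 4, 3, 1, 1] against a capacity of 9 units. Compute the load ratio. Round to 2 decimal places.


Total complexity = 2 + 4 + 3 + 1 + 1 = 11
Load = total / capacity = 11 / 9
= 1.22


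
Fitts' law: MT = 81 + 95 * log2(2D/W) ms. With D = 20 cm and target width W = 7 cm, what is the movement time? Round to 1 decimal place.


MT = 81 + 95 * log2(2*20/7)
2D/W = 5.714286
log2(5.714286) = 2.5146
MT = 81 + 95 * 2.5146
= 319.9 ms


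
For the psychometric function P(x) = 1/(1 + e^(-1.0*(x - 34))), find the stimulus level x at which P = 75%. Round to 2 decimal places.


At P = 0.75: 0.75 = 1/(1 + e^(-k*(x-x0)))
Solving: e^(-k*(x-x0)) = 1/3
x = x0 + ln(3)/k
ln(3) = 1.0986
x = 34 + 1.0986/1.0
= 34 + 1.0986
= 35.10


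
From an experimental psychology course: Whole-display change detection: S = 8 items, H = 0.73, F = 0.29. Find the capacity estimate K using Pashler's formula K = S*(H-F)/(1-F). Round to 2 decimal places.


K = S * (H - F) / (1 - F)
H - F = 0.44
1 - F = 0.71
K = 8 * 0.44 / 0.71
= 4.96


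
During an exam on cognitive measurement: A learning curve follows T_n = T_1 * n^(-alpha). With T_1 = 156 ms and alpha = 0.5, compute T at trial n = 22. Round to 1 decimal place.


T_n = 156 * 22^(-0.5)
22^(-0.5) = 0.213201
T_n = 156 * 0.213201
= 33.3 ms


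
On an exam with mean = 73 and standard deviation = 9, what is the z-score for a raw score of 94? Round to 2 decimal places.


z = (X - mu) / sigma
= (94 - 73) / 9
= 21 / 9
= 2.33


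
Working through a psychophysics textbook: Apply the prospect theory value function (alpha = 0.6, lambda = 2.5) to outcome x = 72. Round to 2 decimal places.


Since x = 72 >= 0, use v(x) = x^0.6
72^0.6 = 13.0137
v(72) = 13.01


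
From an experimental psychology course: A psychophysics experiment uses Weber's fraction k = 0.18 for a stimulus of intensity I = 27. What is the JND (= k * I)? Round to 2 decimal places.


JND = k * I
JND = 0.18 * 27
= 4.86


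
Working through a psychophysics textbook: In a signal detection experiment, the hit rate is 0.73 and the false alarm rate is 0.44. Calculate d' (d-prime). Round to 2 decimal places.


d' = z(HR) - z(FAR)
z(0.73) = 0.6128
z(0.44) = -0.151
d' = 0.6128 - -0.151
= 0.76


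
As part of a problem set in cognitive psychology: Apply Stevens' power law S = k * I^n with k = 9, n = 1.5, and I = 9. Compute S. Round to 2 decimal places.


S = 9 * 9^1.5
9^1.5 = 27.0
S = 9 * 27.0
= 243.00


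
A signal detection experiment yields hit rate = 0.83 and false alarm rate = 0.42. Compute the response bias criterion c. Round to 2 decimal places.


c = -0.5 * (z(HR) + z(FAR))
z(0.83) = 0.9542
z(0.42) = -0.2019
c = -0.5 * (0.9542 + -0.2019)
= -0.5 * 0.7523
= -0.38


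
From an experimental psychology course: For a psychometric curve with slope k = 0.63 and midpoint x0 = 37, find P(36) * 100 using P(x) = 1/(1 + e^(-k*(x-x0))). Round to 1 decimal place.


P(x) = 1/(1 + e^(-0.63*(36 - 37)))
Exponent = -0.63 * -1 = 0.63
e^(0.63) = 1.877611
P = 1/(1 + 1.877611) = 0.34751
Percentage = 34.8


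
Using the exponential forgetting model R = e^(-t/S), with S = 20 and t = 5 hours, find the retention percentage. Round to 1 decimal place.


R = e^(-t/S)
-t/S = -5/20 = -0.25
R = e^(-0.25) = 0.778801
Percentage = 0.778801 * 100
= 77.9


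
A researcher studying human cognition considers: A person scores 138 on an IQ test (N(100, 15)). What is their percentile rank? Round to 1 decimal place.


z = (IQ - mean) / SD
z = (138 - 100) / 15 = 2.5333
Percentile = Phi(2.5333) * 100
Phi(2.5333) = 0.99435
= 99.4


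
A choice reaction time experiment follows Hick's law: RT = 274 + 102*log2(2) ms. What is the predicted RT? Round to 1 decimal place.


RT = 274 + 102 * log2(2)
log2(2) = 1.0
RT = 274 + 102 * 1.0
= 274 + 102.0
= 376.0 ms


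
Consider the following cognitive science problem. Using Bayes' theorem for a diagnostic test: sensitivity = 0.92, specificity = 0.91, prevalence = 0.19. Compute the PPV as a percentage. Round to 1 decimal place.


PPV = (sens * prev) / (sens * prev + (1-spec) * (1-prev))
Numerator = 0.92 * 0.19 = 0.1748
P(positive and no disease) = (1 - spec) * (1 - prev) = (1 - 0.91) * (1 - 0.19) = 0.0729
Denominator = 0.1748 + 0.0729 = 0.2477
PPV = 0.1748 / 0.2477 = 0.705692
As percentage = 70.6


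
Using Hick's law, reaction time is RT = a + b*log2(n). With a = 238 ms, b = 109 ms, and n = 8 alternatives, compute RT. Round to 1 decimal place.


RT = 238 + 109 * log2(8)
log2(8) = 3.0
RT = 238 + 109 * 3.0
= 238 + 327.0
= 565.0 ms


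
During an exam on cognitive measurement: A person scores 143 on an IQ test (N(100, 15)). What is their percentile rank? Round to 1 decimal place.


z = (IQ - mean) / SD
z = (143 - 100) / 15 = 2.8667
Percentile = Phi(2.8667) * 100
Phi(2.8667) = 0.997926
= 99.8


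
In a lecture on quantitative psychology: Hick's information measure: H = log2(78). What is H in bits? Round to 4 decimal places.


H = log2(n)
H = log2(78)
= 6.2854


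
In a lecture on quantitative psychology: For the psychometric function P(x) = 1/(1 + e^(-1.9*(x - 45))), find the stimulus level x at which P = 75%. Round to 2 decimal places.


At P = 0.75: 0.75 = 1/(1 + e^(-k*(x-x0)))
Solving: e^(-k*(x-x0)) = 1/3
x = x0 + ln(3)/k
ln(3) = 1.0986
x = 45 + 1.0986/1.9
= 45 + 0.5782
= 45.58


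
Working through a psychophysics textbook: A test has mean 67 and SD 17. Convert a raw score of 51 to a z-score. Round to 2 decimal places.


z = (X - mu) / sigma
= (51 - 67) / 17
= -16 / 17
= -0.94


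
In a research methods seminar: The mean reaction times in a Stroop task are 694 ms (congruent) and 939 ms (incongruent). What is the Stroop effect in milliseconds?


Stroop effect = RT(incongruent) - RT(congruent)
= 939 - 694
= 245 ms


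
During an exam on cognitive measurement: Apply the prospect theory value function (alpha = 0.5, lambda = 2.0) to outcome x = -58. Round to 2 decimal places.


Since x = -58 < 0, use v(x) = -lambda*(-x)^alpha
(-x) = 58
58^0.5 = 7.6158
v(-58) = -2.0 * 7.6158
= -15.23


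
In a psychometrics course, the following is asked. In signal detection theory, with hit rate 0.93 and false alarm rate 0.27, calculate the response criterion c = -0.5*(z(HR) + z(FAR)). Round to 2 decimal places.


c = -0.5 * (z(HR) + z(FAR))
z(0.93) = 1.4758
z(0.27) = -0.6128
c = -0.5 * (1.4758 + -0.6128)
= -0.5 * 0.863
= -0.43


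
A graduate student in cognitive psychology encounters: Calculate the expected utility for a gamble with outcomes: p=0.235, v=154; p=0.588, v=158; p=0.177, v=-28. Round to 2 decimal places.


EU = sum(p_i * v_i)
0.235 * 154 = 36.19
0.588 * 158 = 92.904
0.177 * -28 = -4.956
EU = 36.19 + 92.904 + -4.956
= 124.14


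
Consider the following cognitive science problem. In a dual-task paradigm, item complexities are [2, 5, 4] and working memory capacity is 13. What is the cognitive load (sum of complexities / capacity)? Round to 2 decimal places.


Total complexity = 2 + 5 + 4 = 11
Load = total / capacity = 11 / 13
= 0.85


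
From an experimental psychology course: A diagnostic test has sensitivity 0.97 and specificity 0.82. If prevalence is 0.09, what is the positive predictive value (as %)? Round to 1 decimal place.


PPV = (sens * prev) / (sens * prev + (1-spec) * (1-prev))
Numerator = 0.97 * 0.09 = 0.0873
P(positive and no disease) = (1 - spec) * (1 - prev) = (1 - 0.82) * (1 - 0.09) = 0.1638
Denominator = 0.0873 + 0.1638 = 0.2511
PPV = 0.0873 / 0.2511 = 0.34767
As percentage = 34.8


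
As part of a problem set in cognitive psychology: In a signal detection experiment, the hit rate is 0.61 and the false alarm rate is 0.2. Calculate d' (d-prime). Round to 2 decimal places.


d' = z(HR) - z(FAR)
z(0.61) = 0.2793
z(0.2) = -0.8416
d' = 0.2793 - -0.8416
= 1.12


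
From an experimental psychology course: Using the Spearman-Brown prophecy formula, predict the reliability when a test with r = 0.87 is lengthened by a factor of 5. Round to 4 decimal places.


r_new = n*r / (1 + (n-1)*r)
Numerator = 5 * 0.87 = 4.35
Denominator = 1 + 4 * 0.87 = 4.48
r_new = 4.35 / 4.48
= 0.9710


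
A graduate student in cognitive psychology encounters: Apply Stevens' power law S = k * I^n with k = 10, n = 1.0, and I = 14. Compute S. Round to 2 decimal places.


S = 10 * 14^1.0
14^1.0 = 14.0
S = 10 * 14.0
= 140.00


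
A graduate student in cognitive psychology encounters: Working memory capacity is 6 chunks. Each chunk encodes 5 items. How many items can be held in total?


Total items = chunks * items_per_chunk
= 6 * 5
= 30


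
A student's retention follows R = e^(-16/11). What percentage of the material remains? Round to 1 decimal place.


R = e^(-t/S)
-t/S = -16/11 = -1.454545
R = e^(-1.454545) = 0.233507
Percentage = 0.233507 * 100
= 23.4


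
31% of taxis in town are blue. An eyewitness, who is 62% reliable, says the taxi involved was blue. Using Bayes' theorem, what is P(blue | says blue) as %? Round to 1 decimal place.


P(blue | says blue) = P(says blue | blue)*P(blue) / [P(says blue | blue)*P(blue) + P(says blue | not blue)*P(not blue)]
Numerator = 0.62 * 0.31 = 0.1922
False identification = 0.38 * 0.69 = 0.2622
P = 0.1922 / (0.1922 + 0.2622)
= 0.1922 / 0.4544
As percentage = 42.3


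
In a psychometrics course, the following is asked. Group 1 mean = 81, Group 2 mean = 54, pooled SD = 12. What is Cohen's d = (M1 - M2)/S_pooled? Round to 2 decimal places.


Cohen's d = (M1 - M2) / S_pooled
= (81 - 54) / 12
= 27 / 12
= 2.25


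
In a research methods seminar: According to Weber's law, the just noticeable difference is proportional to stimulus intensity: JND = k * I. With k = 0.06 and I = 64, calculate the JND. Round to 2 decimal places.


JND = k * I
JND = 0.06 * 64
= 3.84


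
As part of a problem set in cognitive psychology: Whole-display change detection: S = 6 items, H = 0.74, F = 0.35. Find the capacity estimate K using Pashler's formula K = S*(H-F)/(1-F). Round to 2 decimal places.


K = S * (H - F) / (1 - F)
H - F = 0.39
1 - F = 0.65
K = 6 * 0.39 / 0.65
= 3.60


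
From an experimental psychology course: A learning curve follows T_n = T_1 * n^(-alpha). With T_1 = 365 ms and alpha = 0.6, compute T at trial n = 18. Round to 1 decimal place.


T_n = 365 * 18^(-0.6)
18^(-0.6) = 0.176537
T_n = 365 * 0.176537
= 64.4 ms


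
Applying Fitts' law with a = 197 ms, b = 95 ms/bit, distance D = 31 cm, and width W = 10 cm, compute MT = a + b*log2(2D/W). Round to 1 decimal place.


MT = 197 + 95 * log2(2*31/10)
2D/W = 6.2
log2(6.2) = 2.6323
MT = 197 + 95 * 2.6323
= 447.1 ms


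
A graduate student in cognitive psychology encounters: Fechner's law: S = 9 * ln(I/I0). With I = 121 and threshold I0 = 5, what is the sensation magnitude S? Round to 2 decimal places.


S = 9 * ln(121/5)
I/I0 = 24.2
ln(24.2) = 3.1864
S = 9 * 3.1864
= 28.68


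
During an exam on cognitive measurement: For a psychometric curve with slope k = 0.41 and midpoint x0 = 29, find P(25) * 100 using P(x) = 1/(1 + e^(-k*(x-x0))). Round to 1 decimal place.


P(x) = 1/(1 + e^(-0.41*(25 - 29)))
Exponent = -0.41 * -4 = 1.64
e^(1.64) = 5.15517
P = 1/(1 + 5.15517) = 0.162465
Percentage = 16.2


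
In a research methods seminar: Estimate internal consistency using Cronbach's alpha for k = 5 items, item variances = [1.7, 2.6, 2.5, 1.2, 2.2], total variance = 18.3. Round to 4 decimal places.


alpha = (k/(k-1)) * (1 - sum(s_i^2)/s_total^2)
sum(item variances) = 10.2
k/(k-1) = 5/4 = 1.25
1 - 10.2/18.3 = 1 - 0.557377 = 0.442623
alpha = 1.25 * 0.442623
= 0.5533


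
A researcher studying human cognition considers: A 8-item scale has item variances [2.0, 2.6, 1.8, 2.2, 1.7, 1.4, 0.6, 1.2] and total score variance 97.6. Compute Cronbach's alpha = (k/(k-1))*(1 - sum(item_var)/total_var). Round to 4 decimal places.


alpha = (k/(k-1)) * (1 - sum(s_i^2)/s_total^2)
sum(item variances) = 13.5
k/(k-1) = 8/7 = 1.142857
1 - 13.5/97.6 = 1 - 0.13832 = 0.86168
alpha = 1.142857 * 0.86168
= 0.9848


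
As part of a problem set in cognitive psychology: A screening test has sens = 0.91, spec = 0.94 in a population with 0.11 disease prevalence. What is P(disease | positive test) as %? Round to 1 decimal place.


PPV = (sens * prev) / (sens * prev + (1-spec) * (1-prev))
Numerator = 0.91 * 0.11 = 0.1001
P(positive and no disease) = (1 - spec) * (1 - prev) = (1 - 0.94) * (1 - 0.11) = 0.0534
Denominator = 0.1001 + 0.0534 = 0.1535
PPV = 0.1001 / 0.1535 = 0.652117
As percentage = 65.2


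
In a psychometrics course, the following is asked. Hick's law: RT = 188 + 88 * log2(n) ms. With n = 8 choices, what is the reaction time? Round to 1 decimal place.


RT = 188 + 88 * log2(8)
log2(8) = 3.0
RT = 188 + 88 * 3.0
= 188 + 264.0
= 452.0 ms


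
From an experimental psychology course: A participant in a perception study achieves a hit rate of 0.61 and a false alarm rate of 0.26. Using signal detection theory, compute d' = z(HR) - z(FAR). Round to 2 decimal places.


d' = z(HR) - z(FAR)
z(0.61) = 0.2793
z(0.26) = -0.6433
d' = 0.2793 - -0.6433
= 0.92


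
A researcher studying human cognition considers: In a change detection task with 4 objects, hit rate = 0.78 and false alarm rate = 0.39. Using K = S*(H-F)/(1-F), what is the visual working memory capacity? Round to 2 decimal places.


K = S * (H - F) / (1 - F)
H - F = 0.39
1 - F = 0.61
K = 4 * 0.39 / 0.61
= 2.56


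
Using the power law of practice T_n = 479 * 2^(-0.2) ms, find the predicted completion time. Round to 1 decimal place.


T_n = 479 * 2^(-0.2)
2^(-0.2) = 0.870551
T_n = 479 * 0.870551
= 417.0 ms


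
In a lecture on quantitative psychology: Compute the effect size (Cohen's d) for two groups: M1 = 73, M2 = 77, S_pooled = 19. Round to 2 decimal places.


Cohen's d = (M1 - M2) / S_pooled
= (73 - 77) / 19
= -4 / 19
= -0.21


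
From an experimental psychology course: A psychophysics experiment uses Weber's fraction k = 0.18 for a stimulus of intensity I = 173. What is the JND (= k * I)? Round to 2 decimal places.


JND = k * I
JND = 0.18 * 173
= 31.14


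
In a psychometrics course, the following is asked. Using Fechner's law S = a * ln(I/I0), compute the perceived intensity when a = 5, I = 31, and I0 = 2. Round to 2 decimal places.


S = 5 * ln(31/2)
I/I0 = 15.5
ln(15.5) = 2.7408
S = 5 * 2.7408
= 13.70


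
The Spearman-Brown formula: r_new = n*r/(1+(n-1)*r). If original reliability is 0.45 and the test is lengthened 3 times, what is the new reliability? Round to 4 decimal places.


r_new = n*r / (1 + (n-1)*r)
Numerator = 3 * 0.45 = 1.35
Denominator = 1 + 2 * 0.45 = 1.9
r_new = 1.35 / 1.9
= 0.7105


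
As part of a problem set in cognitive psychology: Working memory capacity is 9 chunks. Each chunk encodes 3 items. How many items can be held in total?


Total items = chunks * items_per_chunk
= 9 * 3
= 27


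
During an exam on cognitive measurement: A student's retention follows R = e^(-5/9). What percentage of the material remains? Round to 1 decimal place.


R = e^(-t/S)
-t/S = -5/9 = -0.555556
R = e^(-0.555556) = 0.573753
Percentage = 0.573753 * 100
= 57.4


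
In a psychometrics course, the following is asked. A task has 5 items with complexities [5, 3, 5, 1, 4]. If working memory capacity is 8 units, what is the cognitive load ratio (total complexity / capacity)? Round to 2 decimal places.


Total complexity = 5 + 3 + 5 + 1 + 4 = 18
Load = total / capacity = 18 / 8
= 2.25


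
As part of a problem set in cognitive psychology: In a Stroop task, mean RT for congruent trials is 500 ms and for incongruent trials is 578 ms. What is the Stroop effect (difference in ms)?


Stroop effect = RT(incongruent) - RT(congruent)
= 578 - 500
= 78 ms


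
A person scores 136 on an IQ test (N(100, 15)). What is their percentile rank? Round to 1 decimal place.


z = (IQ - mean) / SD
z = (136 - 100) / 15 = 2.4
Percentile = Phi(2.4) * 100
Phi(2.4) = 0.991802
= 99.2


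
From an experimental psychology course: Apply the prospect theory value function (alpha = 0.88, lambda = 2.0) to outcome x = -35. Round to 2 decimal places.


Since x = -35 < 0, use v(x) = -lambda*(-x)^alpha
(-x) = 35
35^0.88 = 22.8444
v(-35) = -2.0 * 22.8444
= -45.69


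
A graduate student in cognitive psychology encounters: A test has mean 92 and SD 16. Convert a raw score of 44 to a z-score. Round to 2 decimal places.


z = (X - mu) / sigma
= (44 - 92) / 16
= -48 / 16
= -3.00


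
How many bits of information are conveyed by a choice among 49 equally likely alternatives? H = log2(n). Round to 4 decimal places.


H = log2(n)
H = log2(49)
= 5.6147


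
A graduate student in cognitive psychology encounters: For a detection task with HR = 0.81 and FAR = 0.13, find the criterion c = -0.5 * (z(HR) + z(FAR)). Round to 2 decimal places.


c = -0.5 * (z(HR) + z(FAR))
z(0.81) = 0.8779
z(0.13) = -1.1264
c = -0.5 * (0.8779 + -1.1264)
= -0.5 * -0.2485
= 0.12


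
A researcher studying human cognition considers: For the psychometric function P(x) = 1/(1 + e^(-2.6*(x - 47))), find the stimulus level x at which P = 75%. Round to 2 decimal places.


At P = 0.75: 0.75 = 1/(1 + e^(-k*(x-x0)))
Solving: e^(-k*(x-x0)) = 1/3
x = x0 + ln(3)/k
ln(3) = 1.0986
x = 47 + 1.0986/2.6
= 47 + 0.4225
= 47.42


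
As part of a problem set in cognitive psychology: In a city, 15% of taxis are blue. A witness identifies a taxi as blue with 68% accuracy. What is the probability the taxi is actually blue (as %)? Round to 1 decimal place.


P(blue | says blue) = P(says blue | blue)*P(blue) / [P(says blue | blue)*P(blue) + P(says blue | not blue)*P(not blue)]
Numerator = 0.68 * 0.15 = 0.102
False identification = 0.32 * 0.85 = 0.272
P = 0.102 / (0.102 + 0.272)
= 0.102 / 0.374
As percentage = 27.3


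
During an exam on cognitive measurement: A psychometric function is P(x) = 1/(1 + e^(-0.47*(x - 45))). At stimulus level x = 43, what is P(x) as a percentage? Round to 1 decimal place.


P(x) = 1/(1 + e^(-0.47*(43 - 45)))
Exponent = -0.47 * -2 = 0.94
e^(0.94) = 2.559981
P = 1/(1 + 2.559981) = 0.2809
Percentage = 28.1


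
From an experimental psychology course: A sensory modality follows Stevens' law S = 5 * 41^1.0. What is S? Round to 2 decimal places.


S = 5 * 41^1.0
41^1.0 = 41.0
S = 5 * 41.0
= 205.00


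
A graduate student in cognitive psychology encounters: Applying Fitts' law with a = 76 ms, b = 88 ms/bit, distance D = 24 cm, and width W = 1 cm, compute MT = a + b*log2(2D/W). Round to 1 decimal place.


MT = 76 + 88 * log2(2*24/1)
2D/W = 48.0
log2(48.0) = 5.585
MT = 76 + 88 * 5.585
= 567.5 ms


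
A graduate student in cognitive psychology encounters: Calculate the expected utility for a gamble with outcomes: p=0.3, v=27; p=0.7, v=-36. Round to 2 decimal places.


EU = sum(p_i * v_i)
0.3 * 27 = 8.1
0.7 * -36 = -25.2
EU = 8.1 + -25.2
= -17.10


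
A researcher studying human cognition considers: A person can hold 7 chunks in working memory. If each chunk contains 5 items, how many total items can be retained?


Total items = chunks * items_per_chunk
= 7 * 5
= 35


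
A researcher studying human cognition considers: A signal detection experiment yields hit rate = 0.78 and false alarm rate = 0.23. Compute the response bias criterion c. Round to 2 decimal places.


c = -0.5 * (z(HR) + z(FAR))
z(0.78) = 0.7722
z(0.23) = -0.7388
c = -0.5 * (0.7722 + -0.7388)
= -0.5 * 0.0334
= -0.02


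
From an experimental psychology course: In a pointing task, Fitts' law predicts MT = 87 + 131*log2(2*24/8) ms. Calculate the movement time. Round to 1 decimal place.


MT = 87 + 131 * log2(2*24/8)
2D/W = 6.0
log2(6.0) = 2.585
MT = 87 + 131 * 2.585
= 425.6 ms


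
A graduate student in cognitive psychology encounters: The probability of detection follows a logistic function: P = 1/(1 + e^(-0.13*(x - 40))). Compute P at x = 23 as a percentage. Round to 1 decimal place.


P(x) = 1/(1 + e^(-0.13*(23 - 40)))
Exponent = -0.13 * -17 = 2.21
e^(2.21) = 9.115716
P = 1/(1 + 9.115716) = 0.098856
Percentage = 9.9


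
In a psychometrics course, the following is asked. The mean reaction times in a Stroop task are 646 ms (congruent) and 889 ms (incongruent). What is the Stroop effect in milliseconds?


Stroop effect = RT(incongruent) - RT(congruent)
= 889 - 646
= 243 ms


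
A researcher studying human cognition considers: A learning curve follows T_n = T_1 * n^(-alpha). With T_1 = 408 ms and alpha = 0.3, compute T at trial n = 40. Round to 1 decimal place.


T_n = 408 * 40^(-0.3)
40^(-0.3) = 0.33066
T_n = 408 * 0.33066
= 134.9 ms


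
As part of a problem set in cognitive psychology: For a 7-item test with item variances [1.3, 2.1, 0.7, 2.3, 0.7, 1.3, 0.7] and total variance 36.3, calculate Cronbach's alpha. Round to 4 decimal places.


alpha = (k/(k-1)) * (1 - sum(s_i^2)/s_total^2)
sum(item variances) = 9.1
k/(k-1) = 7/6 = 1.166667
1 - 9.1/36.3 = 1 - 0.250689 = 0.749311
alpha = 1.166667 * 0.749311
= 0.8742


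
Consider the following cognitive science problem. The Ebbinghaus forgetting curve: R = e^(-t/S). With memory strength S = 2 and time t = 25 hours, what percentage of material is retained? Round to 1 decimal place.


R = e^(-t/S)
-t/S = -25/2 = -12.5
R = e^(-12.5) = 4e-06
Percentage = 4e-06 * 100
= 0.0


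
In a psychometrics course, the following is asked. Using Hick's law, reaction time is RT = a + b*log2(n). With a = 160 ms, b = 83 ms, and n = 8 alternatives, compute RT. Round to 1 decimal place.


RT = 160 + 83 * log2(8)
log2(8) = 3.0
RT = 160 + 83 * 3.0
= 160 + 249.0
= 409.0 ms


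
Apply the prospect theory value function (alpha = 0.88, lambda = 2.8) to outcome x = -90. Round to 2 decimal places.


Since x = -90 < 0, use v(x) = -lambda*(-x)^alpha
(-x) = 90
90^0.88 = 52.4485
v(-90) = -2.8 * 52.4485
= -146.86


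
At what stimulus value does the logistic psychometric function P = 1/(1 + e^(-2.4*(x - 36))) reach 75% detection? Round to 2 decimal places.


At P = 0.75: 0.75 = 1/(1 + e^(-k*(x-x0)))
Solving: e^(-k*(x-x0)) = 1/3
x = x0 + ln(3)/k
ln(3) = 1.0986
x = 36 + 1.0986/2.4
= 36 + 0.4578
= 36.46


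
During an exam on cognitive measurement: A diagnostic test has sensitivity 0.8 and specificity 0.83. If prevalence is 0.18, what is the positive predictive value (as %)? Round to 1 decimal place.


PPV = (sens * prev) / (sens * prev + (1-spec) * (1-prev))
Numerator = 0.8 * 0.18 = 0.144
P(positive and no disease) = (1 - spec) * (1 - prev) = (1 - 0.83) * (1 - 0.18) = 0.1394
Denominator = 0.144 + 0.1394 = 0.2834
PPV = 0.144 / 0.2834 = 0.508116
As percentage = 50.8


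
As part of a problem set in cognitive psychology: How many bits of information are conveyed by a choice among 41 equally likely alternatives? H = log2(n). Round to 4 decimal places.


H = log2(n)
H = log2(41)
= 5.3576


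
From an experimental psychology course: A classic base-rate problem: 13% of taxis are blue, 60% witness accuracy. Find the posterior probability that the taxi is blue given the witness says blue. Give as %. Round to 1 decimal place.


P(blue | says blue) = P(says blue | blue)*P(blue) / [P(says blue | blue)*P(blue) + P(says blue | not blue)*P(not blue)]
Numerator = 0.6 * 0.13 = 0.078
False identification = 0.4 * 0.87 = 0.348
P = 0.078 / (0.078 + 0.348)
= 0.078 / 0.426
As percentage = 18.3


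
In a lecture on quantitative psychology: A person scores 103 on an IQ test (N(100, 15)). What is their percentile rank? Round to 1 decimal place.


z = (IQ - mean) / SD
z = (103 - 100) / 15 = 0.2
Percentile = Phi(0.2) * 100
Phi(0.2) = 0.57926
= 57.9


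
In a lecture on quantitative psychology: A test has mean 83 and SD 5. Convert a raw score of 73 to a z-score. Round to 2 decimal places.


z = (X - mu) / sigma
= (73 - 83) / 5
= -10 / 5
= -2.00


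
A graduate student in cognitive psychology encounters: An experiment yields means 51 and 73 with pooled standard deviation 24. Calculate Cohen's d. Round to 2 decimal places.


Cohen's d = (M1 - M2) / S_pooled
= (51 - 73) / 24
= -22 / 24
= -0.92


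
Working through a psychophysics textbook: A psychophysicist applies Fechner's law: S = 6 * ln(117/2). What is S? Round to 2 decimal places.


S = 6 * ln(117/2)
I/I0 = 58.5
ln(58.5) = 4.069
S = 6 * 4.069
= 24.41


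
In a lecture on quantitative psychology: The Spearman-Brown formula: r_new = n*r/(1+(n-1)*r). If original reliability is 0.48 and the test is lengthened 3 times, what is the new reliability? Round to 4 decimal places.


r_new = n*r / (1 + (n-1)*r)
Numerator = 3 * 0.48 = 1.44
Denominator = 1 + 2 * 0.48 = 1.96
r_new = 1.44 / 1.96
= 0.7347


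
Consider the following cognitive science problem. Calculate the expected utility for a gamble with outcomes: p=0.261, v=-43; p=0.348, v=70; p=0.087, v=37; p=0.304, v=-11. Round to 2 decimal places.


EU = sum(p_i * v_i)
0.261 * -43 = -11.223
0.348 * 70 = 24.36
0.087 * 37 = 3.219
0.304 * -11 = -3.344
EU = -11.223 + 24.36 + 3.219 + -3.344
= 13.01


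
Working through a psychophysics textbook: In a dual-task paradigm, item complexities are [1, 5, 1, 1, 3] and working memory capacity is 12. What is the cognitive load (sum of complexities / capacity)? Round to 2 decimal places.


Total complexity = 1 + 5 + 1 + 1 + 3 = 11
Load = total / capacity = 11 / 12
= 0.92


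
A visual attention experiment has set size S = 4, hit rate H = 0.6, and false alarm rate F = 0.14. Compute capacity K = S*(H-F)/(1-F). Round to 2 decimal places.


K = S * (H - F) / (1 - F)
H - F = 0.46
1 - F = 0.86
K = 4 * 0.46 / 0.86
= 2.14


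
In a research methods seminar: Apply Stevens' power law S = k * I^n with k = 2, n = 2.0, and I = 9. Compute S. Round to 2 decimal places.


S = 2 * 9^2.0
9^2.0 = 81.0
S = 2 * 81.0
= 162.00


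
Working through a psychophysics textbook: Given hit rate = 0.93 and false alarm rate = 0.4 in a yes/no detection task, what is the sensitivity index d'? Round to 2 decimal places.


d' = z(HR) - z(FAR)
z(0.93) = 1.4758
z(0.4) = -0.2533
d' = 1.4758 - -0.2533
= 1.73


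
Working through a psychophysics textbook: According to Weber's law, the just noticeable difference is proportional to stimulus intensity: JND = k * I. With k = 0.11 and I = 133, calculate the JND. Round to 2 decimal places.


JND = k * I
JND = 0.11 * 133
= 14.63
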